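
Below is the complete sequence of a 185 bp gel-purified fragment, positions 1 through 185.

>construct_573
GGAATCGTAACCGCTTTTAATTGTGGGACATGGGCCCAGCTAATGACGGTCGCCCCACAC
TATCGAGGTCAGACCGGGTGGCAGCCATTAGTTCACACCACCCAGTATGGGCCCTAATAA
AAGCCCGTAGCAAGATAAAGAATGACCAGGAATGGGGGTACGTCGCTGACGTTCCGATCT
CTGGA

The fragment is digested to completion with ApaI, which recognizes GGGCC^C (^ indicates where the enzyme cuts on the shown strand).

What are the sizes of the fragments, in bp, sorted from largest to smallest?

77, 72, 36 bp

ApaI sites (GGGCCC) start at positions 32, 109.
ApaI cuts after base 5 of each site (before the last base), so after positions 36, 113.
Linear molecule, 2 cuts → 3 fragments:
  1–36 → 36 bp
  37–113 → 77 bp
  114–185 → 72 bp
Sorted largest to smallest: 77, 72, 36 bp.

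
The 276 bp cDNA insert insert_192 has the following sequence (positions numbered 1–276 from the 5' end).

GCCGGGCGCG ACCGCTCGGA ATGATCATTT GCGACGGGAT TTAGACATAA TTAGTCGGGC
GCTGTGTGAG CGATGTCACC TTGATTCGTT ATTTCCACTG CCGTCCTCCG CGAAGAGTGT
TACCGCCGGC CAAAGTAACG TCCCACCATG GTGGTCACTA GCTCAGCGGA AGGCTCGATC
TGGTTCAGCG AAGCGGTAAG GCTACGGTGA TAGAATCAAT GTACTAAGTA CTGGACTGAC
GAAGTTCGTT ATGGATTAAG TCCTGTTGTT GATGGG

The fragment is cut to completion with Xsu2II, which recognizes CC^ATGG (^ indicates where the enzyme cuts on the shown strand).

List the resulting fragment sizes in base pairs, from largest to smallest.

147, 129 bp

The Xsu2II site (CCATGG) starts at position 146.
Xsu2II cuts after base 2 of each site, so after position 147.
Linear molecule, 1 cut → 2 fragments:
  1–147 → 147 bp
  148–276 → 129 bp
Sorted largest to smallest: 147, 129 bp.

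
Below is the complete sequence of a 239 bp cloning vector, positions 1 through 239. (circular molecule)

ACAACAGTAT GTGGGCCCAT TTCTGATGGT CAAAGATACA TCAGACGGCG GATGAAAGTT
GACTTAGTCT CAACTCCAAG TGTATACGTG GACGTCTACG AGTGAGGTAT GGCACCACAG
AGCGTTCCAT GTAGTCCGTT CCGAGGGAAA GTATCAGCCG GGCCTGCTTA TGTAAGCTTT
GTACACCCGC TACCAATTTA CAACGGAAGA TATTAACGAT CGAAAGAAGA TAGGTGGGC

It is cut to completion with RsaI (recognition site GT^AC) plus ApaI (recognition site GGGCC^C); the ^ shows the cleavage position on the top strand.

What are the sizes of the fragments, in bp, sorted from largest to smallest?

165, 74 bp

The RsaI site (GTAC) starts at position 181.
RsaI cuts after base 2 of each site, so after position 182.
The ApaI site (GGGCCC) starts at position 13.
ApaI cuts after base 5 of each site (before the last base), so after position 17.
Combined cut positions: 17, 182.
Circular molecule, 2 cuts → 2 fragments:
  18–182 → 165 bp
  183–239 then 1–17 → 57 + 17 = 74 bp
Sorted largest to smallest: 165, 74 bp.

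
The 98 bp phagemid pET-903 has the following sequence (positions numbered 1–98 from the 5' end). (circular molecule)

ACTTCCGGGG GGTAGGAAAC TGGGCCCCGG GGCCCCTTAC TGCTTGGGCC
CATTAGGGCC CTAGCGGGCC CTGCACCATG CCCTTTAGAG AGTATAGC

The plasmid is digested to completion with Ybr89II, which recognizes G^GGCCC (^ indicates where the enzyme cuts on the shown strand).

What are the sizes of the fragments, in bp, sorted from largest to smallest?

Ybr89II sites (GGGCCC) start at positions 22, 30, 46, 56, 66.
Ybr89II cuts after the first base of each site, so after positions 22, 30, 46, 56, 66.
Circular molecule, 5 cuts → 5 fragments:
  23–30 → 8 bp
  31–46 → 16 bp
  47–56 → 10 bp
  57–66 → 10 bp
  67–98 then 1–22 → 32 + 22 = 54 bp
Sorted largest to smallest: 54, 16, 10, 10, 8 bp.

54, 16, 10, 10, 8 bp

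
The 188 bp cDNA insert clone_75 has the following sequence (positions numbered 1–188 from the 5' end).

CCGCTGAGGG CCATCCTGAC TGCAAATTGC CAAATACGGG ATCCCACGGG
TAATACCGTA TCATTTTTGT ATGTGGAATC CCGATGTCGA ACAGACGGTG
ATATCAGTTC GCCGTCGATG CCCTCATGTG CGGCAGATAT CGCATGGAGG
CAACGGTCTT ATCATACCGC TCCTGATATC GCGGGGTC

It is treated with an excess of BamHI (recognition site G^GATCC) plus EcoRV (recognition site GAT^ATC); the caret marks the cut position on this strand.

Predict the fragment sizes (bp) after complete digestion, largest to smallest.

The BamHI site (GGATCC) starts at position 39.
BamHI cuts after the first base of each site, so after position 39.
EcoRV sites (GATATC) start at positions 100, 136, 175.
EcoRV cuts after base 3 of each site, so after positions 102, 138, 177.
Combined cut positions: 39, 102, 138, 177.
Linear molecule, 4 cuts → 5 fragments:
  1–39 → 39 bp
  40–102 → 63 bp
  103–138 → 36 bp
  139–177 → 39 bp
  178–188 → 11 bp
Sorted largest to smallest: 63, 39, 39, 36, 11 bp.

63, 39, 39, 36, 11 bp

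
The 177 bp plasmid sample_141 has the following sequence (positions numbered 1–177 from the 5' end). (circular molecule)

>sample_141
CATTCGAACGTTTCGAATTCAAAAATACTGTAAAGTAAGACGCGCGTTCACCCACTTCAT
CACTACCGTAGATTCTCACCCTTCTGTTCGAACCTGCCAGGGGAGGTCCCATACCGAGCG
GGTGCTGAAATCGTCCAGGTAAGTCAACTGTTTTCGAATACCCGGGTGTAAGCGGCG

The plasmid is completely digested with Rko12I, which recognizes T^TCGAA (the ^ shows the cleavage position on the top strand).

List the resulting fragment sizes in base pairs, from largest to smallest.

Rko12I sites (TTCGAA) start at positions 3, 12, 87, 153.
Rko12I cuts after the first base of each site, so after positions 3, 12, 87, 153.
Circular molecule, 4 cuts → 4 fragments:
  4–12 → 9 bp
  13–87 → 75 bp
  88–153 → 66 bp
  154–177 then 1–3 → 24 + 3 = 27 bp
Sorted largest to smallest: 75, 66, 27, 9 bp.

75, 66, 27, 9 bp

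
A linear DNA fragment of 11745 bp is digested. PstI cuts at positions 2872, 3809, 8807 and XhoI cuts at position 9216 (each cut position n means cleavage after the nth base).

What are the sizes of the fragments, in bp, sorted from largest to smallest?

Combined cut positions (sorted): 2872, 3809, 8807, 9216.
Linear molecule, 4 cuts → 5 fragments:
  2872 − 0 = 2872 bp
  3809 − 2872 = 937 bp
  8807 − 3809 = 4998 bp
  9216 − 8807 = 409 bp
  11745 − 9216 = 2529 bp
Sorted largest to smallest: 4998, 2872, 2529, 937, 409 bp.

4998, 2872, 2529, 937, 409 bp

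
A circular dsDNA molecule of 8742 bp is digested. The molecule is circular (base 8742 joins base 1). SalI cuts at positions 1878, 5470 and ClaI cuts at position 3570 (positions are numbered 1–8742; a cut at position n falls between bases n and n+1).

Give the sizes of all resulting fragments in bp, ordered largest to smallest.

5150, 1900, 1692 bp

Combined cut positions (sorted): 1878, 3570, 5470.
Circular molecule, 3 cuts → 3 fragments:
  3570 − 1878 = 1692 bp
  5470 − 3570 = 1900 bp
  wrap: 8742 − 5470 + 1878 = 5150 bp
Sorted largest to smallest: 5150, 1900, 1692 bp.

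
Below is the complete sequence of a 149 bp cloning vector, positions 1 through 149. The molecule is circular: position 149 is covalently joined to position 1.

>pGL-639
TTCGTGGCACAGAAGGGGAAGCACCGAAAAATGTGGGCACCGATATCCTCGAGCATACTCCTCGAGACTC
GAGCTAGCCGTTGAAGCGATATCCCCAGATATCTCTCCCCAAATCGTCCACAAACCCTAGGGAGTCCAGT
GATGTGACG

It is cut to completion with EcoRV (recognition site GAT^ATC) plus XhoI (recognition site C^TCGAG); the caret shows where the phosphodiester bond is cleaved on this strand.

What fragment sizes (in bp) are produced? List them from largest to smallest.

93, 22, 13, 10, 7, 4 bp

EcoRV sites (GATATC) start at positions 42, 88, 98.
EcoRV cuts after base 3 of each site, so after positions 44, 90, 100.
XhoI sites (CTCGAG) start at positions 48, 61, 68.
XhoI cuts after the first base of each site, so after positions 48, 61, 68.
Combined cut positions: 44, 48, 61, 68, 90, 100.
Circular molecule, 6 cuts → 6 fragments:
  45–48 → 4 bp
  49–61 → 13 bp
  62–68 → 7 bp
  69–90 → 22 bp
  91–100 → 10 bp
  101–149 then 1–44 → 49 + 44 = 93 bp
Sorted largest to smallest: 93, 22, 13, 10, 7, 4 bp.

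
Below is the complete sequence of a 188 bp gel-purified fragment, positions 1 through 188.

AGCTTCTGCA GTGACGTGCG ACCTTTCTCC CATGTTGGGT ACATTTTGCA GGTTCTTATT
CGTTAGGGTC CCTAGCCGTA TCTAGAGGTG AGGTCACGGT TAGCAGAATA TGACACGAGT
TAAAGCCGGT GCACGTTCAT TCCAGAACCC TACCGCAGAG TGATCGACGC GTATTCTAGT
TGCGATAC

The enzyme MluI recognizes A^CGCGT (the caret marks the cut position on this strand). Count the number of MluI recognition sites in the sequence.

1

ACGCGT occurs starting at position 167.
MluI cuts at 1 site.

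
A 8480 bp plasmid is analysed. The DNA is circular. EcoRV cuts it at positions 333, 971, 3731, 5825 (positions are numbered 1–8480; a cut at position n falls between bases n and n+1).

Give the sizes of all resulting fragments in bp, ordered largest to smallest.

2988, 2760, 2094, 638 bp

Circular molecule, 4 cuts → 4 fragments:
  971 − 333 = 638 bp
  3731 − 971 = 2760 bp
  5825 − 3731 = 2094 bp
  wrap: 8480 − 5825 + 333 = 2988 bp
Sorted largest to smallest: 2988, 2760, 2094, 638 bp.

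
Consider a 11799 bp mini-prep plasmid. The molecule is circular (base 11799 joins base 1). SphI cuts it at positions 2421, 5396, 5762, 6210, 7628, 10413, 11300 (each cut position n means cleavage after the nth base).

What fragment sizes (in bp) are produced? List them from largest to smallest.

2975, 2920, 2785, 1418, 887, 448, 366 bp

Circular molecule, 7 cuts → 7 fragments:
  5396 − 2421 = 2975 bp
  5762 − 5396 = 366 bp
  6210 − 5762 = 448 bp
  7628 − 6210 = 1418 bp
  10413 − 7628 = 2785 bp
  11300 − 10413 = 887 bp
  wrap: 11799 − 11300 + 2421 = 2920 bp
Sorted largest to smallest: 2975, 2920, 2785, 1418, 887, 448, 366 bp.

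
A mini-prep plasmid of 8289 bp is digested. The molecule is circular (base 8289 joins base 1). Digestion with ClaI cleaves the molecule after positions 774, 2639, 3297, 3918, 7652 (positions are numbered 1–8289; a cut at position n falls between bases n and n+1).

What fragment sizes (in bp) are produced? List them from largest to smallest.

Circular molecule, 5 cuts → 5 fragments:
  2639 − 774 = 1865 bp
  3297 − 2639 = 658 bp
  3918 − 3297 = 621 bp
  7652 − 3918 = 3734 bp
  wrap: 8289 − 7652 + 774 = 1411 bp
Sorted largest to smallest: 3734, 1865, 1411, 658, 621 bp.

3734, 1865, 1411, 658, 621 bp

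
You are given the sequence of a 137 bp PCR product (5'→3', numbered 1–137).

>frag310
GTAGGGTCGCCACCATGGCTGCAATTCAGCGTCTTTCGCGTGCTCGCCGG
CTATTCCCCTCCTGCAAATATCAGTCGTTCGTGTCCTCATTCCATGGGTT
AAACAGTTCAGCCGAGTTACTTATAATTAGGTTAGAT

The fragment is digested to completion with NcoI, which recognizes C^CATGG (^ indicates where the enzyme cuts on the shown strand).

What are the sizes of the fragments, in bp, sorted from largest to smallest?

NcoI sites (CCATGG) start at positions 13, 92.
NcoI cuts after the first base of each site, so after positions 13, 92.
Linear molecule, 2 cuts → 3 fragments:
  1–13 → 13 bp
  14–92 → 79 bp
  93–137 → 45 bp
Sorted largest to smallest: 79, 45, 13 bp.

79, 45, 13 bp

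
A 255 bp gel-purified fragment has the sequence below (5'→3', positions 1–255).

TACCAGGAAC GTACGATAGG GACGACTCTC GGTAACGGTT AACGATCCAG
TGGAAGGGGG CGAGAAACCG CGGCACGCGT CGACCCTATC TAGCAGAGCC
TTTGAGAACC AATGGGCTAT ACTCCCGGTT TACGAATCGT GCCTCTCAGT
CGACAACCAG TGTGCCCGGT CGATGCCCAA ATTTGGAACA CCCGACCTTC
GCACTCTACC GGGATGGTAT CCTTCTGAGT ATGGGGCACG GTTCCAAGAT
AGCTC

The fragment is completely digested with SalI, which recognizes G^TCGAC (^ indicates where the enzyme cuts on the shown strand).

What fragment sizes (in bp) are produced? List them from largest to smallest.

106, 79, 70 bp

SalI sites (GTCGAC) start at positions 79, 149.
SalI cuts after the first base of each site, so after positions 79, 149.
Linear molecule, 2 cuts → 3 fragments:
  1–79 → 79 bp
  80–149 → 70 bp
  150–255 → 106 bp
Sorted largest to smallest: 106, 79, 70 bp.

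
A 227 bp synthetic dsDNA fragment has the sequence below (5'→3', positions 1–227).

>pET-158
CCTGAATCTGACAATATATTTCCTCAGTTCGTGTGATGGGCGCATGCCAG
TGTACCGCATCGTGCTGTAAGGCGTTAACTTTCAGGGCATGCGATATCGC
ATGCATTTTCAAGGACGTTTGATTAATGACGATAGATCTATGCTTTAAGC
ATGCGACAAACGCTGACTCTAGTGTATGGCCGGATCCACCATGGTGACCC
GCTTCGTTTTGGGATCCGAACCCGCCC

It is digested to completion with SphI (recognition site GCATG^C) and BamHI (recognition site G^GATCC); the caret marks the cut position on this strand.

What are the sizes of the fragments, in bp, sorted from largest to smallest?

SphI sites (GCATGC) start at positions 42, 87, 99, 149.
SphI cuts after base 5 of each site (before the last base), so after positions 46, 91, 103, 153.
BamHI sites (GGATCC) start at positions 182, 212.
BamHI cuts after the first base of each site, so after positions 182, 212.
Combined cut positions: 46, 91, 103, 153, 182, 212.
Linear molecule, 6 cuts → 7 fragments:
  1–46 → 46 bp
  47–91 → 45 bp
  92–103 → 12 bp
  104–153 → 50 bp
  154–182 → 29 bp
  183–212 → 30 bp
  213–227 → 15 bp
Sorted largest to smallest: 50, 46, 45, 30, 29, 15, 12 bp.

50, 46, 45, 30, 29, 15, 12 bp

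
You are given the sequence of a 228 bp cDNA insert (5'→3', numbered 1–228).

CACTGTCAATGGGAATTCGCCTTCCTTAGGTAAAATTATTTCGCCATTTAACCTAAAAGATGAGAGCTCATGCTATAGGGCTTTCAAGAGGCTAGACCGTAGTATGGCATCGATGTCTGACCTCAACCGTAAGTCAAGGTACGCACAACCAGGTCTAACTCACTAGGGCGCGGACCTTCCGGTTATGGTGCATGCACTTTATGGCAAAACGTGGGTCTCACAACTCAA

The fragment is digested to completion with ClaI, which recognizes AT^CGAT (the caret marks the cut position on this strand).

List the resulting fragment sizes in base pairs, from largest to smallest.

118, 110 bp

The ClaI site (ATCGAT) starts at position 109.
ClaI cuts after base 2 of each site, so after position 110.
Linear molecule, 1 cut → 2 fragments:
  1–110 → 110 bp
  111–228 → 118 bp
Sorted largest to smallest: 118, 110 bp.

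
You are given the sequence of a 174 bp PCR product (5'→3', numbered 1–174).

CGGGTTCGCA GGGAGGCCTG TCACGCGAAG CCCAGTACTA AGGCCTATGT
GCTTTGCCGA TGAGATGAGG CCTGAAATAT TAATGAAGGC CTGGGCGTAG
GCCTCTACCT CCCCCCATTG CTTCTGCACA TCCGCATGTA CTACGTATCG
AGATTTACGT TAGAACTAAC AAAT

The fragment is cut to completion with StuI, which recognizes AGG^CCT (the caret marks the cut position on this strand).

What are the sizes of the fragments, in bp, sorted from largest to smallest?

StuI sites (AGGCCT) start at positions 14, 41, 68, 87, 99.
StuI cuts after base 3 of each site, so after positions 16, 43, 70, 89, 101.
Linear molecule, 5 cuts → 6 fragments:
  1–16 → 16 bp
  17–43 → 27 bp
  44–70 → 27 bp
  71–89 → 19 bp
  90–101 → 12 bp
  102–174 → 73 bp
Sorted largest to smallest: 73, 27, 27, 19, 16, 12 bp.

73, 27, 27, 19, 16, 12 bp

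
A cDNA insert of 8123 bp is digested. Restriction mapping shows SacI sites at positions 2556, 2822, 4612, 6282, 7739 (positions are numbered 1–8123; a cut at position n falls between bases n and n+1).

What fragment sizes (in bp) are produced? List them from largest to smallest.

Linear molecule, 5 cuts → 6 fragments:
  2556 − 0 = 2556 bp
  2822 − 2556 = 266 bp
  4612 − 2822 = 1790 bp
  6282 − 4612 = 1670 bp
  7739 − 6282 = 1457 bp
  8123 − 7739 = 384 bp
Sorted largest to smallest: 2556, 1790, 1670, 1457, 384, 266 bp.

2556, 1790, 1670, 1457, 384, 266 bp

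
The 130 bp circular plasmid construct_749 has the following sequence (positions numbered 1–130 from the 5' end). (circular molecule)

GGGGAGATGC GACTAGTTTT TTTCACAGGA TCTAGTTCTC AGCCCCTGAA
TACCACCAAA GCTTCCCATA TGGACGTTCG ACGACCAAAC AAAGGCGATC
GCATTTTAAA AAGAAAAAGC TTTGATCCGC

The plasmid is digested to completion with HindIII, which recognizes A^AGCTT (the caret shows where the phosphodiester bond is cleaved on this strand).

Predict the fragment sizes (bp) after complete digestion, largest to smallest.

72, 58 bp

HindIII sites (AAGCTT) start at positions 59, 117.
HindIII cuts after the first base of each site, so after positions 59, 117.
Circular molecule, 2 cuts → 2 fragments:
  60–117 → 58 bp
  118–130 then 1–59 → 13 + 59 = 72 bp
Sorted largest to smallest: 72, 58 bp.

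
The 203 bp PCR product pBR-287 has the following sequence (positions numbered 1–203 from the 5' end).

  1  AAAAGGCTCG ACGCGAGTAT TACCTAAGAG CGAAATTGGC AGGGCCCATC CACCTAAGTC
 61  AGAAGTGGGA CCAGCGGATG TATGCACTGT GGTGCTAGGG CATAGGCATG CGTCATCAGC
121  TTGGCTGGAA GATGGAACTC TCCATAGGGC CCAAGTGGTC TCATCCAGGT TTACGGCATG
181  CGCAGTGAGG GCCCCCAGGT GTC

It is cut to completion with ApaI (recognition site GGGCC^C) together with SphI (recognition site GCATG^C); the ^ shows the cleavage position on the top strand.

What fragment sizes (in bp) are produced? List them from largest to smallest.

64, 46, 41, 29, 13, 10 bp

ApaI sites (GGGCCC) start at positions 42, 147, 189.
ApaI cuts after base 5 of each site (before the last base), so after positions 46, 151, 193.
SphI sites (GCATGC) start at positions 106, 176.
SphI cuts after base 5 of each site (before the last base), so after positions 110, 180.
Combined cut positions: 46, 110, 151, 180, 193.
Linear molecule, 5 cuts → 6 fragments:
  1–46 → 46 bp
  47–110 → 64 bp
  111–151 → 41 bp
  152–180 → 29 bp
  181–193 → 13 bp
  194–203 → 10 bp
Sorted largest to smallest: 64, 46, 41, 29, 13, 10 bp.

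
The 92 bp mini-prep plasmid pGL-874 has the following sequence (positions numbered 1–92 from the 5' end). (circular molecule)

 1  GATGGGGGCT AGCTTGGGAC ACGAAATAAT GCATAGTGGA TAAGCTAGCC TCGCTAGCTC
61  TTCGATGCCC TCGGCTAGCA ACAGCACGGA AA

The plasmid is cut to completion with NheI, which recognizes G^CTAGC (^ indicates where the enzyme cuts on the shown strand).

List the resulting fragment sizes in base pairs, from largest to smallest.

NheI sites (GCTAGC) start at positions 8, 44, 53, 74.
NheI cuts after the first base of each site, so after positions 8, 44, 53, 74.
Circular molecule, 4 cuts → 4 fragments:
  9–44 → 36 bp
  45–53 → 9 bp
  54–74 → 21 bp
  75–92 then 1–8 → 18 + 8 = 26 bp
Sorted largest to smallest: 36, 26, 21, 9 bp.

36, 26, 21, 9 bp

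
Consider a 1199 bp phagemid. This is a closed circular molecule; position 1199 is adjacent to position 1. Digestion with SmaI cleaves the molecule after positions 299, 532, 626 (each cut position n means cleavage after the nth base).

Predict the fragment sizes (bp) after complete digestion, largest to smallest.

Circular molecule, 3 cuts → 3 fragments:
  532 − 299 = 233 bp
  626 − 532 = 94 bp
  wrap: 1199 − 626 + 299 = 872 bp
Sorted largest to smallest: 872, 233, 94 bp.

872, 233, 94 bp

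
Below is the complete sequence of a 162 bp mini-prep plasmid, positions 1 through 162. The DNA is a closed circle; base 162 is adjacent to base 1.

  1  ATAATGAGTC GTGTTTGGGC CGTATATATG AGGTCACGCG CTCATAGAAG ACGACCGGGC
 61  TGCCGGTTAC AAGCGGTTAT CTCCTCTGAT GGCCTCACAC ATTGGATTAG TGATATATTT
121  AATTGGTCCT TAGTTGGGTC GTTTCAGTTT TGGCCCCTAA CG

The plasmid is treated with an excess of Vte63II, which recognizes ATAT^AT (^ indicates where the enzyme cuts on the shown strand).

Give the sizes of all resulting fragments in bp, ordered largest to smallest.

89, 73 bp

Vte63II sites (ATATAT) start at positions 24, 113.
Vte63II cuts after base 4 of each site, so after positions 27, 116.
Circular molecule, 2 cuts → 2 fragments:
  28–116 → 89 bp
  117–162 then 1–27 → 46 + 27 = 73 bp
Sorted largest to smallest: 89, 73 bp.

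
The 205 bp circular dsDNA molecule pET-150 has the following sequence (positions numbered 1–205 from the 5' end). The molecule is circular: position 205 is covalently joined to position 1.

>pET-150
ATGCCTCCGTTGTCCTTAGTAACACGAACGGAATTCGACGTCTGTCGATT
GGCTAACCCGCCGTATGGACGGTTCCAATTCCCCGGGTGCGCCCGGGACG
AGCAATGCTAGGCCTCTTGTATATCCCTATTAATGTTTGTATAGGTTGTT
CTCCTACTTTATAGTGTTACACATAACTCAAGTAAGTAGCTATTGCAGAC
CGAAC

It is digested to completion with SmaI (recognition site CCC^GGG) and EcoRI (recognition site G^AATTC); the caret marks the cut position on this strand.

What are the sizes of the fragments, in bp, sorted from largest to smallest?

142, 53, 10 bp

SmaI sites (CCCGGG) start at positions 82, 92.
SmaI cuts after base 3 of each site, so after positions 84, 94.
The EcoRI site (GAATTC) starts at position 31.
EcoRI cuts after the first base of each site, so after position 31.
Combined cut positions: 31, 84, 94.
Circular molecule, 3 cuts → 3 fragments:
  32–84 → 53 bp
  85–94 → 10 bp
  95–205 then 1–31 → 111 + 31 = 142 bp
Sorted largest to smallest: 142, 53, 10 bp.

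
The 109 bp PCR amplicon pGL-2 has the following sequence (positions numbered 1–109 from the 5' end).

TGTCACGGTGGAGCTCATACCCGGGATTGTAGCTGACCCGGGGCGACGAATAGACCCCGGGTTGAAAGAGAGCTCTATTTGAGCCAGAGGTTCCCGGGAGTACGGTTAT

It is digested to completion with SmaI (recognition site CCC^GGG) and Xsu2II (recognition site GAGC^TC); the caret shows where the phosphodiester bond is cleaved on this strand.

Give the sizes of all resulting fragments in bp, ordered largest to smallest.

22, 19, 17, 15, 14, 14, 8 bp

SmaI sites (CCCGGG) start at positions 20, 37, 56, 93.
SmaI cuts after base 3 of each site, so after positions 22, 39, 58, 95.
Xsu2II sites (GAGCTC) start at positions 11, 70.
Xsu2II cuts after base 4 of each site, so after positions 14, 73.
Combined cut positions: 14, 22, 39, 58, 73, 95.
Linear molecule, 6 cuts → 7 fragments:
  1–14 → 14 bp
  15–22 → 8 bp
  23–39 → 17 bp
  40–58 → 19 bp
  59–73 → 15 bp
  74–95 → 22 bp
  96–109 → 14 bp
Sorted largest to smallest: 22, 19, 17, 15, 14, 14, 8 bp.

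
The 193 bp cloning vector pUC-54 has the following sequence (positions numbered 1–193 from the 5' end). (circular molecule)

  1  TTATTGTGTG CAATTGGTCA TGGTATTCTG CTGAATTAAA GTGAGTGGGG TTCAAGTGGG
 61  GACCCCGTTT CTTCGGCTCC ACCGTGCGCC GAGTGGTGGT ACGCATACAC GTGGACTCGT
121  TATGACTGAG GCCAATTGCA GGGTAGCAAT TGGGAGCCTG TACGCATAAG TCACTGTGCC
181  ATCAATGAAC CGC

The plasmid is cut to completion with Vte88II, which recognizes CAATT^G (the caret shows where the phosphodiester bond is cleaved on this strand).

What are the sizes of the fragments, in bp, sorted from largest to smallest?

122, 57, 14 bp

Vte88II sites (CAATTG) start at positions 11, 133, 147.
Vte88II cuts after base 5 of each site (before the last base), so after positions 15, 137, 151.
Circular molecule, 3 cuts → 3 fragments:
  16–137 → 122 bp
  138–151 → 14 bp
  152–193 then 1–15 → 42 + 15 = 57 bp
Sorted largest to smallest: 122, 57, 14 bp.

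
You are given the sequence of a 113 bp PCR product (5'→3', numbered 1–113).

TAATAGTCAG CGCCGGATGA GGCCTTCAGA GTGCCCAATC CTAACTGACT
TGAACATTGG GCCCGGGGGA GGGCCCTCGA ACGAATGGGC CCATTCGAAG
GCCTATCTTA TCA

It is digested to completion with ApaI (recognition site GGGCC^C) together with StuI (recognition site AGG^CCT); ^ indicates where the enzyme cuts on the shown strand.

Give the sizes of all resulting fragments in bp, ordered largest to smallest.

ApaI sites (GGGCCC) start at positions 59, 71, 87.
ApaI cuts after base 5 of each site (before the last base), so after positions 63, 75, 91.
StuI sites (AGGCCT) start at positions 20, 99.
StuI cuts after base 3 of each site, so after positions 22, 101.
Combined cut positions: 22, 63, 75, 91, 101.
Linear molecule, 5 cuts → 6 fragments:
  1–22 → 22 bp
  23–63 → 41 bp
  64–75 → 12 bp
  76–91 → 16 bp
  92–101 → 10 bp
  102–113 → 12 bp
Sorted largest to smallest: 41, 22, 16, 12, 12, 10 bp.

41, 22, 16, 12, 12, 10 bp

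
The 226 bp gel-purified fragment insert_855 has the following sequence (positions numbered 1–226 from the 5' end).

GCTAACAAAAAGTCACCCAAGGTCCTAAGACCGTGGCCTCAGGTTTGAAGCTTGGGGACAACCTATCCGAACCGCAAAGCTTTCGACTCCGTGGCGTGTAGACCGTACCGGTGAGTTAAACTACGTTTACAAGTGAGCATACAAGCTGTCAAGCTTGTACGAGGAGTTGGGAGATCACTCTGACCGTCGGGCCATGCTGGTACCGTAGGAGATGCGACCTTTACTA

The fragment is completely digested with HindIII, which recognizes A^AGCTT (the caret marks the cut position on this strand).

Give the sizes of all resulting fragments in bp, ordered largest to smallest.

75, 74, 48, 29 bp

HindIII sites (AAGCTT) start at positions 48, 77, 151.
HindIII cuts after the first base of each site, so after positions 48, 77, 151.
Linear molecule, 3 cuts → 4 fragments:
  1–48 → 48 bp
  49–77 → 29 bp
  78–151 → 74 bp
  152–226 → 75 bp
Sorted largest to smallest: 75, 74, 48, 29 bp.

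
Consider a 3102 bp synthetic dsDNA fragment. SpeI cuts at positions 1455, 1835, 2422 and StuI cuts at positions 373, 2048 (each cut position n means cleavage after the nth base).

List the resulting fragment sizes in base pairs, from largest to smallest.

Combined cut positions (sorted): 373, 1455, 1835, 2048, 2422.
Linear molecule, 5 cuts → 6 fragments:
  373 − 0 = 373 bp
  1455 − 373 = 1082 bp
  1835 − 1455 = 380 bp
  2048 − 1835 = 213 bp
  2422 − 2048 = 374 bp
  3102 − 2422 = 680 bp
Sorted largest to smallest: 1082, 680, 380, 374, 373, 213 bp.

1082, 680, 380, 374, 373, 213 bp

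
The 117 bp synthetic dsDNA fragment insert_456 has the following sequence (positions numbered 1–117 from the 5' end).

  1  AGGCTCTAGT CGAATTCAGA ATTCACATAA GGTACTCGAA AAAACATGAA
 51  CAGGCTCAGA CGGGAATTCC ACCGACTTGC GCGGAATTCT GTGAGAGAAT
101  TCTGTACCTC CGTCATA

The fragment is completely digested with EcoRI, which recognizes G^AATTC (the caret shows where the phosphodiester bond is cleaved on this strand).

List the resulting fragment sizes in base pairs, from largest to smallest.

45, 20, 20, 13, 12, 7 bp

EcoRI sites (GAATTC) start at positions 12, 19, 64, 84, 97.
EcoRI cuts after the first base of each site, so after positions 12, 19, 64, 84, 97.
Linear molecule, 5 cuts → 6 fragments:
  1–12 → 12 bp
  13–19 → 7 bp
  20–64 → 45 bp
  65–84 → 20 bp
  85–97 → 13 bp
  98–117 → 20 bp
Sorted largest to smallest: 45, 20, 20, 13, 12, 7 bp.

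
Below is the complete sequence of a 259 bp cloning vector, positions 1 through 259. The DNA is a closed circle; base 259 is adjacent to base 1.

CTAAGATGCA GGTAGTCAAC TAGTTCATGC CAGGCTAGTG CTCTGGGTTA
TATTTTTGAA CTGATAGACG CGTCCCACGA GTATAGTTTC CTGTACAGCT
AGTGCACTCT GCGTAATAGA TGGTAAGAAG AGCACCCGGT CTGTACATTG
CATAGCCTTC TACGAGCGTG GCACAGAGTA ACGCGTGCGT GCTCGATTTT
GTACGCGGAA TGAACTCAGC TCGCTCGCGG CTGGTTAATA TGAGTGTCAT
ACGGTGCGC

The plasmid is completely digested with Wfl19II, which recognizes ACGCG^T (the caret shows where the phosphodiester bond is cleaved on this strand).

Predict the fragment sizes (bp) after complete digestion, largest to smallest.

Wfl19II sites (ACGCGT) start at positions 68, 181.
Wfl19II cuts after base 5 of each site (before the last base), so after positions 72, 185.
Circular molecule, 2 cuts → 2 fragments:
  73–185 → 113 bp
  186–259 then 1–72 → 74 + 72 = 146 bp
Sorted largest to smallest: 146, 113 bp.

146, 113 bp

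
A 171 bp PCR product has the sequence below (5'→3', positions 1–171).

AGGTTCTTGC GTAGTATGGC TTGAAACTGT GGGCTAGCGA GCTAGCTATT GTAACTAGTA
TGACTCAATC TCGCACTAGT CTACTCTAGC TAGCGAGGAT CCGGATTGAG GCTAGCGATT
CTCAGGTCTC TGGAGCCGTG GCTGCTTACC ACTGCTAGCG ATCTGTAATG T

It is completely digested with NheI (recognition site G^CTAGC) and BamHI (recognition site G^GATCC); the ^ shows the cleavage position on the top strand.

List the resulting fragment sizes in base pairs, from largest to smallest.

48, 43, 33, 17, 14, 8, 8 bp

NheI sites (GCTAGC) start at positions 33, 41, 89, 111, 154.
NheI cuts after the first base of each site, so after positions 33, 41, 89, 111, 154.
The BamHI site (GGATCC) starts at position 97.
BamHI cuts after the first base of each site, so after position 97.
Combined cut positions: 33, 41, 89, 97, 111, 154.
Linear molecule, 6 cuts → 7 fragments:
  1–33 → 33 bp
  34–41 → 8 bp
  42–89 → 48 bp
  90–97 → 8 bp
  98–111 → 14 bp
  112–154 → 43 bp
  155–171 → 17 bp
Sorted largest to smallest: 48, 43, 33, 17, 14, 8, 8 bp.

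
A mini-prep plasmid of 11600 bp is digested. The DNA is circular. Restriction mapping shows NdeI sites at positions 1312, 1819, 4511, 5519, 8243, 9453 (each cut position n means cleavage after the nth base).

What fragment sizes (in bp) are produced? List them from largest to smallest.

Circular molecule, 6 cuts → 6 fragments:
  1819 − 1312 = 507 bp
  4511 − 1819 = 2692 bp
  5519 − 4511 = 1008 bp
  8243 − 5519 = 2724 bp
  9453 − 8243 = 1210 bp
  wrap: 11600 − 9453 + 1312 = 3459 bp
Sorted largest to smallest: 3459, 2724, 2692, 1210, 1008, 507 bp.

3459, 2724, 2692, 1210, 1008, 507 bp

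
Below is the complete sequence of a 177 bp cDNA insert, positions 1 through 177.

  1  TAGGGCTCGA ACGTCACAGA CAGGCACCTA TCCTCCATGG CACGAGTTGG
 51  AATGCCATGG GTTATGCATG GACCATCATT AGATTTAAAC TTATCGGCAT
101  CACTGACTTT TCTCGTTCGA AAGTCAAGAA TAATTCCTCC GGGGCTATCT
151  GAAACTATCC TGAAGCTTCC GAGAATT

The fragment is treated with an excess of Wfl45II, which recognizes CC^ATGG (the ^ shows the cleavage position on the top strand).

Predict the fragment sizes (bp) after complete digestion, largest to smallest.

Wfl45II sites (CCATGG) start at positions 35, 55.
Wfl45II cuts after base 2 of each site, so after positions 36, 56.
Linear molecule, 2 cuts → 3 fragments:
  1–36 → 36 bp
  37–56 → 20 bp
  57–177 → 121 bp
Sorted largest to smallest: 121, 36, 20 bp.

121, 36, 20 bp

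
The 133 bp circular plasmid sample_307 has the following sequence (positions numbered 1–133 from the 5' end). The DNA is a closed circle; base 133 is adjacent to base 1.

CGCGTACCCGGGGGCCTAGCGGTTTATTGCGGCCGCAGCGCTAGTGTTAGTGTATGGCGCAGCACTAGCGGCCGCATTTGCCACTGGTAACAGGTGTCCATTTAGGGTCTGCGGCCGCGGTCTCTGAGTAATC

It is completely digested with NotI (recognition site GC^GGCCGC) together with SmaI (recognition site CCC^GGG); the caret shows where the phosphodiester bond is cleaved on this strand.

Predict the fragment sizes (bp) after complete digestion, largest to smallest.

NotI sites (GCGGCCGC) start at positions 29, 68, 111.
NotI cuts after base 2 of each site, so after positions 30, 69, 112.
The SmaI site (CCCGGG) starts at position 7.
SmaI cuts after base 3 of each site, so after position 9.
Combined cut positions: 9, 30, 69, 112.
Circular molecule, 4 cuts → 4 fragments:
  10–30 → 21 bp
  31–69 → 39 bp
  70–112 → 43 bp
  113–133 then 1–9 → 21 + 9 = 30 bp
Sorted largest to smallest: 43, 39, 30, 21 bp.

43, 39, 30, 21 bp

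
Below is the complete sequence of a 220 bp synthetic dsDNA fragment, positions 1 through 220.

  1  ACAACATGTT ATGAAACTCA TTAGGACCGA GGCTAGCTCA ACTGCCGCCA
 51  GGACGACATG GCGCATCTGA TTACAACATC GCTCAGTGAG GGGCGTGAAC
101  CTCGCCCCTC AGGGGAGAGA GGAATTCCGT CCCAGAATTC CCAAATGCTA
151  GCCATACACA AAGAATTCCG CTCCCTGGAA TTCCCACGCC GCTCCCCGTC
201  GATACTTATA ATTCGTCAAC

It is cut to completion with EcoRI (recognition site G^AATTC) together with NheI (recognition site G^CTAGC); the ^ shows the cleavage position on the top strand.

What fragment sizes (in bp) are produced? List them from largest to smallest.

90, 42, 32, 16, 15, 13, 12 bp

EcoRI sites (GAATTC) start at positions 122, 135, 163, 178.
EcoRI cuts after the first base of each site, so after positions 122, 135, 163, 178.
NheI sites (GCTAGC) start at positions 32, 147.
NheI cuts after the first base of each site, so after positions 32, 147.
Combined cut positions: 32, 122, 135, 147, 163, 178.
Linear molecule, 6 cuts → 7 fragments:
  1–32 → 32 bp
  33–122 → 90 bp
  123–135 → 13 bp
  136–147 → 12 bp
  148–163 → 16 bp
  164–178 → 15 bp
  179–220 → 42 bp
Sorted largest to smallest: 90, 42, 32, 16, 15, 13, 12 bp.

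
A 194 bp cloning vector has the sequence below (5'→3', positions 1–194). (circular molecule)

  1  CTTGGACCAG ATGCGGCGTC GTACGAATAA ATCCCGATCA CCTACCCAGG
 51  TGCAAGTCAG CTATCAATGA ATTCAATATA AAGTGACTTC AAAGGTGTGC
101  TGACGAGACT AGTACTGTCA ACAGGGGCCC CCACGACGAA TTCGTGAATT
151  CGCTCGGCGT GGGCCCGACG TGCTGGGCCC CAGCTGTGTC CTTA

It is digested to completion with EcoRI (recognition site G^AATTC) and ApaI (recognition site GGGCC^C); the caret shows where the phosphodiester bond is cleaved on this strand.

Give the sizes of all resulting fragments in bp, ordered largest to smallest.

EcoRI sites (GAATTC) start at positions 69, 138, 146.
EcoRI cuts after the first base of each site, so after positions 69, 138, 146.
ApaI sites (GGGCCC) start at positions 125, 161, 175.
ApaI cuts after base 5 of each site (before the last base), so after positions 129, 165, 179.
Combined cut positions: 69, 129, 138, 146, 165, 179.
Circular molecule, 6 cuts → 6 fragments:
  70–129 → 60 bp
  130–138 → 9 bp
  139–146 → 8 bp
  147–165 → 19 bp
  166–179 → 14 bp
  180–194 then 1–69 → 15 + 69 = 84 bp
Sorted largest to smallest: 84, 60, 19, 14, 9, 8 bp.

84, 60, 19, 14, 9, 8 bp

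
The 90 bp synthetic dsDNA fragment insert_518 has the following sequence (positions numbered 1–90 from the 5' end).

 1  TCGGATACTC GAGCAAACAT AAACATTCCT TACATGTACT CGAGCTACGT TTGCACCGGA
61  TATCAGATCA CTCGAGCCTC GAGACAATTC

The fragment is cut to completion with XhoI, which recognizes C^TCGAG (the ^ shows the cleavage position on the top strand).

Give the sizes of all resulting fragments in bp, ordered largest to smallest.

32, 31, 12, 8, 7 bp

XhoI sites (CTCGAG) start at positions 8, 39, 71, 78.
XhoI cuts after the first base of each site, so after positions 8, 39, 71, 78.
Linear molecule, 4 cuts → 5 fragments:
  1–8 → 8 bp
  9–39 → 31 bp
  40–71 → 32 bp
  72–78 → 7 bp
  79–90 → 12 bp
Sorted largest to smallest: 32, 31, 12, 8, 7 bp.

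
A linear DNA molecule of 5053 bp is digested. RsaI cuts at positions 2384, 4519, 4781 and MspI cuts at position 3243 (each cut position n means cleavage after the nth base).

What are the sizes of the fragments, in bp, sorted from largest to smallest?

2384, 1276, 859, 272, 262 bp

Combined cut positions (sorted): 2384, 3243, 4519, 4781.
Linear molecule, 4 cuts → 5 fragments:
  2384 − 0 = 2384 bp
  3243 − 2384 = 859 bp
  4519 − 3243 = 1276 bp
  4781 − 4519 = 262 bp
  5053 − 4781 = 272 bp
Sorted largest to smallest: 2384, 1276, 859, 272, 262 bp.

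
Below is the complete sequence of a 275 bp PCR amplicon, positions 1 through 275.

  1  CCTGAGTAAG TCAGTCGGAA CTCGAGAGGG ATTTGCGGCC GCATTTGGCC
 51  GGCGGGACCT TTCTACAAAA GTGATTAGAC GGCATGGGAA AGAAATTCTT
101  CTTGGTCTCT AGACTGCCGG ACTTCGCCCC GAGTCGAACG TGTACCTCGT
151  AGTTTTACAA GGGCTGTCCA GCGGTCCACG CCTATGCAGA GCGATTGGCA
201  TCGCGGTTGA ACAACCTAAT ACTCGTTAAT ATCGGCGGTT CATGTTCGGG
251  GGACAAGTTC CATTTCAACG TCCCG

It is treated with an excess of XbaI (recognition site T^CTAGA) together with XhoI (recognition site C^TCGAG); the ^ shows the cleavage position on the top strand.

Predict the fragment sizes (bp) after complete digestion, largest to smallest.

The XbaI site (TCTAGA) starts at position 108.
XbaI cuts after the first base of each site, so after position 108.
The XhoI site (CTCGAG) starts at position 21.
XhoI cuts after the first base of each site, so after position 21.
Combined cut positions: 21, 108.
Linear molecule, 2 cuts → 3 fragments:
  1–21 → 21 bp
  22–108 → 87 bp
  109–275 → 167 bp
Sorted largest to smallest: 167, 87, 21 bp.

167, 87, 21 bp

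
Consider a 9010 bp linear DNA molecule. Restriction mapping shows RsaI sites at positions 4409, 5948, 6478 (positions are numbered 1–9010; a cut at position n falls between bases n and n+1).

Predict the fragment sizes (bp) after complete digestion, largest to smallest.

4409, 2532, 1539, 530 bp

Linear molecule, 3 cuts → 4 fragments:
  4409 − 0 = 4409 bp
  5948 − 4409 = 1539 bp
  6478 − 5948 = 530 bp
  9010 − 6478 = 2532 bp
Sorted largest to smallest: 4409, 2532, 1539, 530 bp.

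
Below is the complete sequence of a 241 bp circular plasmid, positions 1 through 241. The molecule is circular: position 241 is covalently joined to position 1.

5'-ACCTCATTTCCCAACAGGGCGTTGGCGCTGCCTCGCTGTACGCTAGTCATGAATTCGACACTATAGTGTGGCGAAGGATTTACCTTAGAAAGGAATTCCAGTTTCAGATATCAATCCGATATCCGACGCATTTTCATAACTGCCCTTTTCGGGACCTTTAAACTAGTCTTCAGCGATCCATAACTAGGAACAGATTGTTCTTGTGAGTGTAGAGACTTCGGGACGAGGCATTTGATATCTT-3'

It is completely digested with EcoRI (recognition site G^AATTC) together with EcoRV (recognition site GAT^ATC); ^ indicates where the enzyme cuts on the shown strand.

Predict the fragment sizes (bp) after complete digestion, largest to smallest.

116, 56, 42, 16, 11 bp

EcoRI sites (GAATTC) start at positions 51, 93.
EcoRI cuts after the first base of each site, so after positions 51, 93.
EcoRV sites (GATATC) start at positions 107, 118, 234.
EcoRV cuts after base 3 of each site, so after positions 109, 120, 236.
Combined cut positions: 51, 93, 109, 120, 236.
Circular molecule, 5 cuts → 5 fragments:
  52–93 → 42 bp
  94–109 → 16 bp
  110–120 → 11 bp
  121–236 → 116 bp
  237–241 then 1–51 → 5 + 51 = 56 bp
Sorted largest to smallest: 116, 56, 42, 16, 11 bp.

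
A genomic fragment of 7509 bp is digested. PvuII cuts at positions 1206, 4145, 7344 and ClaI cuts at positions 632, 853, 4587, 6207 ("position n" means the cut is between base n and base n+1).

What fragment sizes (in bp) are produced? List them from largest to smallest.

2939, 1620, 1137, 632, 442, 353, 221, 165 bp

Combined cut positions (sorted): 632, 853, 1206, 4145, 4587, 6207, 7344.
Linear molecule, 7 cuts → 8 fragments:
  632 − 0 = 632 bp
  853 − 632 = 221 bp
  1206 − 853 = 353 bp
  4145 − 1206 = 2939 bp
  4587 − 4145 = 442 bp
  6207 − 4587 = 1620 bp
  7344 − 6207 = 1137 bp
  7509 − 7344 = 165 bp
Sorted largest to smallest: 2939, 1620, 1137, 632, 442, 353, 221, 165 bp.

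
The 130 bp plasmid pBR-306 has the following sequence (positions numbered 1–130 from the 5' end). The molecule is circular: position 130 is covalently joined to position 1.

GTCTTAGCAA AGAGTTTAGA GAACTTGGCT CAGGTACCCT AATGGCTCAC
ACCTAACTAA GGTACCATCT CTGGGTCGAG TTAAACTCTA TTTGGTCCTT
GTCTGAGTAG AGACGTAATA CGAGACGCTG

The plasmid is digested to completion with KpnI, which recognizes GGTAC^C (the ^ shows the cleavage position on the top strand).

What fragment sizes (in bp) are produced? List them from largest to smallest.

KpnI sites (GGTACC) start at positions 33, 61.
KpnI cuts after base 5 of each site (before the last base), so after positions 37, 65.
Circular molecule, 2 cuts → 2 fragments:
  38–65 → 28 bp
  66–130 then 1–37 → 65 + 37 = 102 bp
Sorted largest to smallest: 102, 28 bp.

102, 28 bp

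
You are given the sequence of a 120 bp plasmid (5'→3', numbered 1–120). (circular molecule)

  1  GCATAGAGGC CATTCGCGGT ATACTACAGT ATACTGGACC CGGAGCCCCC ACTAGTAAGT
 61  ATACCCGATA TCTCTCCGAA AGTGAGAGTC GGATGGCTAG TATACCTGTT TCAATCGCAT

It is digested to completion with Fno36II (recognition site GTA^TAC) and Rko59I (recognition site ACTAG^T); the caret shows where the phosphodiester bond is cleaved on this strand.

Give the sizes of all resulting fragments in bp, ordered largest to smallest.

41, 39, 24, 10, 6 bp

Fno36II sites (GTATAC) start at positions 19, 29, 59, 100.
Fno36II cuts after base 3 of each site, so after positions 21, 31, 61, 102.
The Rko59I site (ACTAGT) starts at position 51.
Rko59I cuts after base 5 of each site (before the last base), so after position 55.
Combined cut positions: 21, 31, 55, 61, 102.
Circular molecule, 5 cuts → 5 fragments:
  22–31 → 10 bp
  32–55 → 24 bp
  56–61 → 6 bp
  62–102 → 41 bp
  103–120 then 1–21 → 18 + 21 = 39 bp
Sorted largest to smallest: 41, 39, 24, 10, 6 bp.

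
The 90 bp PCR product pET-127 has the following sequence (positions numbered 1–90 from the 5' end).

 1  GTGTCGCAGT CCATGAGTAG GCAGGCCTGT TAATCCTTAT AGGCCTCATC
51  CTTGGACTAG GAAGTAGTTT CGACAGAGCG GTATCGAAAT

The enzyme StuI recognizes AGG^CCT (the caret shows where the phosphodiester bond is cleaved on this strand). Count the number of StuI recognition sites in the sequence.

AGGCCT occurs starting at positions 23, 41.
StuI cuts at 2 sites.

2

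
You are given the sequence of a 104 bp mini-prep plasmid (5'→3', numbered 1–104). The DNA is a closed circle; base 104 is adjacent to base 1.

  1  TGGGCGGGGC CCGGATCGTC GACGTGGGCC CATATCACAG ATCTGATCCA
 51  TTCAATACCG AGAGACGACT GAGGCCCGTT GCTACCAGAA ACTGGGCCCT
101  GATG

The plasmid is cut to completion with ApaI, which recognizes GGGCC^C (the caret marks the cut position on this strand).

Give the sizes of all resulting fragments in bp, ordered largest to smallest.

ApaI sites (GGGCCC) start at positions 7, 26, 94.
ApaI cuts after base 5 of each site (before the last base), so after positions 11, 30, 98.
Circular molecule, 3 cuts → 3 fragments:
  12–30 → 19 bp
  31–98 → 68 bp
  99–104 then 1–11 → 6 + 11 = 17 bp
Sorted largest to smallest: 68, 19, 17 bp.

68, 19, 17 bp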